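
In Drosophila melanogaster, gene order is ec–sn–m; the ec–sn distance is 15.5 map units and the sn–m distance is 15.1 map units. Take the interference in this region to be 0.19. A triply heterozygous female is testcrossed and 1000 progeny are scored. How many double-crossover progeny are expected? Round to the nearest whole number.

Map distances give recombination frequencies of 0.155 and 0.151 for the two intervals.
With interference 0.19 (so coincidence = 0.81), expected double-crossover frequency = 0.155 × 0.151 × 0.81 = 0.01896.
Expected number = 0.01896 × 1000 = 18.96 ≈ 19.

19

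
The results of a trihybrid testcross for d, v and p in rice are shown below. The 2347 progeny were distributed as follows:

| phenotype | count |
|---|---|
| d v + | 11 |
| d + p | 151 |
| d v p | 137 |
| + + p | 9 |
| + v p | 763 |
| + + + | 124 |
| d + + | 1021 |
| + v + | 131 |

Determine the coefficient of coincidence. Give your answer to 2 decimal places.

The two most frequent reciprocal classes, + v p and d + +, are the parental types, so the F1 was + v p / d + +.
The two rarest classes, + + p and d v +, are the double crossovers. Comparing them with the parentals, only the v allele has switched, so v is the middle locus and the order is p – v – d.
p–v: (282 + 20)/2347 = 0.1287; v–d: (261 + 20)/2347 = 0.1197.
Expected DCO frequency = 0.1287 × 0.1197 ≈ 0.01541; observed = 20/2347 ≈ 0.00852.
Coefficient of coincidence = 0.00852/0.01541 ≈ 0.55.

0.55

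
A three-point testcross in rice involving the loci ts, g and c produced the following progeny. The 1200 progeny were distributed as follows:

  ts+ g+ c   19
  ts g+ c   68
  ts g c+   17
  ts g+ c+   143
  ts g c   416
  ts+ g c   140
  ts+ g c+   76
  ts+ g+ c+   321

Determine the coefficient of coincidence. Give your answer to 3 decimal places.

0.752

The two most frequent reciprocal classes, ts+ g+ c+ and ts g c, are the parental types, so the F1 was ts+ g+ c+ / ts g c.
The two rarest classes, ts+ g+ c and ts g c+, are the double crossovers. Comparing them with the parentals, only the c allele has switched, so c is the middle locus and the order is g – c – ts.
g–c: (144 + 36)/1200 = 0.1500; c–ts: (283 + 36)/1200 = 0.2658.
Expected DCO frequency = 0.1500 × 0.2658 ≈ 0.03987; observed = 36/1200 ≈ 0.03000.
Coefficient of coincidence = 0.03000/0.03987 ≈ 0.752.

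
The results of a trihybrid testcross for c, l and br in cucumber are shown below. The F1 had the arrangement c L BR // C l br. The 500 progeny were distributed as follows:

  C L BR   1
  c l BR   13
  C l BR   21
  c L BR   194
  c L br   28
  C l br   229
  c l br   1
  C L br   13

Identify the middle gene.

c

The two rarest classes, C L BR and c l br, are the double crossovers. Comparing them with the parentals, only the c allele has switched, so c is the middle locus and the order is l – c – br.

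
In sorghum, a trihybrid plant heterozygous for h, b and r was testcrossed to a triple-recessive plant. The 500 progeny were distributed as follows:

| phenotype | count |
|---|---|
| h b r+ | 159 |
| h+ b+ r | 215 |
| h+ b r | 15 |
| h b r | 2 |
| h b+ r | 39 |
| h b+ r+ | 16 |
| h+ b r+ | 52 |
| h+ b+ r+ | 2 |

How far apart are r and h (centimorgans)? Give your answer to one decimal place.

19.0 centimorgans

The two most frequent reciprocal classes, h b r+ and h+ b+ r, are the parental types, so the F1 was h b r+ / h+ b+ r.
The two rarest classes, h b r and h+ b+ r+, are the double crossovers. Comparing them with the parentals, only the r allele has switched, so r is the middle locus and the order is b – r – h.
Crossovers in the r–h interval produce the single-crossover classes h+ b r+ and h b+ r (52 + 39 = 91) plus the double crossovers (4).
RF(r–h) = (91 + 4) / 500 = 95/500 = 0.1900 → 19.0 centimorgans.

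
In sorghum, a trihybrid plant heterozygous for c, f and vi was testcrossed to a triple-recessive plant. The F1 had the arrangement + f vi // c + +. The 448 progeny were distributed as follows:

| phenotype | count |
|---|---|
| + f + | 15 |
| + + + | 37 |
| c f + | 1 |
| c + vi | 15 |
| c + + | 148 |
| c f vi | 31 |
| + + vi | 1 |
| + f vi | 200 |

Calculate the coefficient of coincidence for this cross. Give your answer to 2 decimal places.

0.40

The two rarest classes, + + vi and c f +, are the double crossovers. Comparing them with the parentals, only the f allele has switched, so f is the middle locus and the order is vi – f – c.
vi–f: (30 + 2)/448 = 0.0714; f–c: (68 + 2)/448 = 0.1562.
Expected DCO frequency = 0.0714 × 0.1562 ≈ 0.01115; observed = 2/448 ≈ 0.00446.
Coefficient of coincidence = 0.00446/0.01115 ≈ 0.40.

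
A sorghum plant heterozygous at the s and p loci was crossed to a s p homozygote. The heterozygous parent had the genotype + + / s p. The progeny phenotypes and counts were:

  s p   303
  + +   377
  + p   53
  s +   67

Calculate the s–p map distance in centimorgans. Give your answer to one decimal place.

15.0 centimorgans

The recombinant classes are + p and s +: 53 + 67 = 120.
Recombination frequency = 120/800 = 0.1500 ≈ 15.0%, i.e. 15.0 centimorgans.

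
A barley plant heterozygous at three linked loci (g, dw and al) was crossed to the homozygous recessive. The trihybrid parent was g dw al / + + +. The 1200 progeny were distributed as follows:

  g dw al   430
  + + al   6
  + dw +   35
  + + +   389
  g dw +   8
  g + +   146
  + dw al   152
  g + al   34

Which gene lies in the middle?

al

The two rarest classes, g dw + and + + al, are the double crossovers. Comparing them with the parentals, only the al allele has switched, so al is the middle locus and the order is dw – al – g.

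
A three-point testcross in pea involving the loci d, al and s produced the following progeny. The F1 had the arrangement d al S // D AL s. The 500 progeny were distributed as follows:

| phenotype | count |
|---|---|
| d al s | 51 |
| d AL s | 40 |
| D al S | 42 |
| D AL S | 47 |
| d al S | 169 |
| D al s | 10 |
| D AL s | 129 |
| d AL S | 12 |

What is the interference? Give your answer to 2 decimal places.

0.12

The two rarest classes, d AL S and D al s, are the double crossovers. Comparing them with the parentals, only the al allele has switched, so al is the middle locus and the order is d – al – s.
d–al: (82 + 22)/500 = 0.2080; al–s: (98 + 22)/500 = 0.2400.
Expected DCO frequency = 0.2080 × 0.2400 ≈ 0.04992; observed = 22/500 ≈ 0.04400.
Coefficient of coincidence = 0.04400/0.04992 ≈ 0.88; interference = 1 − 0.88 = 0.12.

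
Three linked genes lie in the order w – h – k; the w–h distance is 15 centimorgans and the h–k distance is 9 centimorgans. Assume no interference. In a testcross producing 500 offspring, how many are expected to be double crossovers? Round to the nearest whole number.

Map distances give recombination frequencies of 0.150 and 0.090 for the two intervals.
With no interference, expected double-crossover frequency = 0.150 × 0.090 = 0.01350.
Expected number = 0.01350 × 500 = 6.75 ≈ 7.

7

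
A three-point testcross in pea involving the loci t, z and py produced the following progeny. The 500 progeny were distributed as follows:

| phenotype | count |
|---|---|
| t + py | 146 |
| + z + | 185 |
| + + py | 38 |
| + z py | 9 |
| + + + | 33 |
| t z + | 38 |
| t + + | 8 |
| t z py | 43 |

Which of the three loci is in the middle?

The two most frequent reciprocal classes, + z + and t + py, are the parental types, so the F1 was + z + / t + py.
The two rarest classes, + z py and t + +, are the double crossovers. Comparing them with the parentals, only the py allele has switched, so py is the middle locus and the order is z – py – t.

py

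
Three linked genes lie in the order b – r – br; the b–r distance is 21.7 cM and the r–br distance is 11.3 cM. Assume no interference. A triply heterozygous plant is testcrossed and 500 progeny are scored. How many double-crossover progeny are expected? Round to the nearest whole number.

12

Map distances give recombination frequencies of 0.217 and 0.113 for the two intervals.
With no interference, expected double-crossover frequency = 0.217 × 0.113 = 0.02452.
Expected number = 0.02452 × 500 = 12.26 ≈ 12.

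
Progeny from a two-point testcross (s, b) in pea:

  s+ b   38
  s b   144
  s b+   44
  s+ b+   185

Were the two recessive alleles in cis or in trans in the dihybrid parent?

The two most frequent classes are s+ b+ (185) and s b (144); these are the parental (non-recombinant) types.
So the F1 carried s+ b+ on one chromosome and s b on the other — the recessive alleles are on the same chromosome (cis / coupling).

cis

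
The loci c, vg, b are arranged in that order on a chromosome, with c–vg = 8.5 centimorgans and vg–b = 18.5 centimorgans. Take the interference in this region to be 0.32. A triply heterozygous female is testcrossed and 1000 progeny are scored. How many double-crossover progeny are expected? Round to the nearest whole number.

11

Map distances give recombination frequencies of 0.085 and 0.185 for the two intervals.
With interference 0.32 (so coincidence = 0.68), expected double-crossover frequency = 0.085 × 0.185 × 0.68 = 0.01069.
Expected number = 0.01069 × 1000 = 10.69 ≈ 11.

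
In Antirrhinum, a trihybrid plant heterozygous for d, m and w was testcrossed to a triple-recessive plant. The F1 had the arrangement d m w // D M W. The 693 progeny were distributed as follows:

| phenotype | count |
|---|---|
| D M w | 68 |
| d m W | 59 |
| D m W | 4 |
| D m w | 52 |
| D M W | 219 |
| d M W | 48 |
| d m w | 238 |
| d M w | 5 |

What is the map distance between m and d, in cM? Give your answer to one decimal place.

15.7 cM

The two rarest classes, d M w and D m W, are the double crossovers. Comparing them with the parentals, only the m allele has switched, so m is the middle locus and the order is w – m – d.
Crossovers in the m–d interval produce the single-crossover classes D m w and d M W (52 + 48 = 100) plus the double crossovers (9).
RF(m–d) = (100 + 9) / 693 = 109/693 = 0.1573 → 15.7 cM.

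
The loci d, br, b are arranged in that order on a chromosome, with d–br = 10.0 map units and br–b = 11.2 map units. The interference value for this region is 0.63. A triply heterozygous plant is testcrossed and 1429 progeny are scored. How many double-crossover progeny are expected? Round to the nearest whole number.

Map distances give recombination frequencies of 0.100 and 0.112 for the two intervals.
With interference 0.63 (so coincidence = 0.37), expected double-crossover frequency = 0.100 × 0.112 × 0.37 = 0.00414.
Expected number = 0.00414 × 1429 = 5.92 ≈ 6.

6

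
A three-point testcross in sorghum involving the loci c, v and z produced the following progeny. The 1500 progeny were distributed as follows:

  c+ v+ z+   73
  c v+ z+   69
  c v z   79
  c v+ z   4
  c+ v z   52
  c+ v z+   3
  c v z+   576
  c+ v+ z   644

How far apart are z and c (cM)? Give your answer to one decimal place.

10.6 cM

The two most frequent reciprocal classes, c v z+ and c+ v+ z, are the parental types, so the F1 was c v z+ / c+ v+ z.
The two rarest classes, c+ v z+ and c v+ z, are the double crossovers. Comparing them with the parentals, only the c allele has switched, so c is the middle locus and the order is v – c – z.
Crossovers in the c–z interval produce the single-crossover classes c v z and c+ v+ z+ (79 + 73 = 152) plus the double crossovers (7).
RF(c–z) = (152 + 7) / 1500 = 159/1500 = 0.1060 → 10.6 cM.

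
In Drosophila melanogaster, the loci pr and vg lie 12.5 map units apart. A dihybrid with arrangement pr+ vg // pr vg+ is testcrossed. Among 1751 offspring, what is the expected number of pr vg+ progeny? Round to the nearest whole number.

A map distance of 12.5 map units corresponds to a recombination frequency of 0.125.
The F1 is pr+ vg / pr vg+, so pr vg+ is a parental gamete class with expected frequency (1 − r)/2 = 0.875/2 = 0.4375.
Expected number = 0.4375 × 1751 = 766.06 ≈ 766.

766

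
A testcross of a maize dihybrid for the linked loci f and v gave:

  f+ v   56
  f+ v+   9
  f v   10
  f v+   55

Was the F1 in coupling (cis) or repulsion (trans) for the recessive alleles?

trans

The two most frequent classes are f+ v (56) and f v+ (55); these are the parental (non-recombinant) types.
So the F1 carried f+ v on one chromosome and f v+ on the other — the recessive alleles are on opposite chromosomes (trans / repulsion).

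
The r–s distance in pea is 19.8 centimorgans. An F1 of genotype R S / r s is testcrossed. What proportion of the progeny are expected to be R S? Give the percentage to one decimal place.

A map distance of 19.8 centimorgans corresponds to a recombination frequency of 0.198.
The F1 is R S / r s, so R S is a parental gamete class with expected frequency (1 − r)/2 = 0.802/2 = 0.4010.
That is 0.4010 = 40.1% of the progeny.

40.1%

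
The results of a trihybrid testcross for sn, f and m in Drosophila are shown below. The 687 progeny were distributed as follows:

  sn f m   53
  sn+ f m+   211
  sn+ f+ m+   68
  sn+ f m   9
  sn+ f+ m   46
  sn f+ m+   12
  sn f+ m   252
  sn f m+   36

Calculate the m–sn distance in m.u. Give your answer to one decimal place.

The two most frequent reciprocal classes, sn f+ m and sn+ f m+, are the parental types, so the F1 was sn f+ m / sn+ f m+.
The two rarest classes, sn f+ m+ and sn+ f m, are the double crossovers. Comparing them with the parentals, only the m allele has switched, so m is the middle locus and the order is sn – m – f.
Crossovers in the sn–m interval produce the single-crossover classes sn+ f+ m and sn f m+ (46 + 36 = 82) plus the double crossovers (21).
RF(sn–m) = (82 + 21) / 687 = 103/687 = 0.1499 → 15.0 m.u.

15.0 m.u.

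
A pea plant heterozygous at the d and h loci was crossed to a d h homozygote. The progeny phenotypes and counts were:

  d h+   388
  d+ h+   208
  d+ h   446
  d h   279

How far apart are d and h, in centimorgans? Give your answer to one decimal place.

The two most frequent classes, d+ h (446) and d h+ (388), are the parental types, so the F1 was d+ h / d h+.
The recombinant classes are d+ h+ and d h: 208 + 279 = 487.
Recombination frequency = 487/1321 = 0.3687 ≈ 36.9%, i.e. 36.9 centimorgans.

36.9 centimorgans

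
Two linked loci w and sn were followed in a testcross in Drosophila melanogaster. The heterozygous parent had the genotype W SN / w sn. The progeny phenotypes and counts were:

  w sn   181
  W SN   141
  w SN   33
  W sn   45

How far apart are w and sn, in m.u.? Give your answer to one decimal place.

19.5 m.u.

The recombinant classes are W sn and w SN: 45 + 33 = 78.
Recombination frequency = 78/400 = 0.1950 ≈ 19.5%, i.e. 19.5 m.u.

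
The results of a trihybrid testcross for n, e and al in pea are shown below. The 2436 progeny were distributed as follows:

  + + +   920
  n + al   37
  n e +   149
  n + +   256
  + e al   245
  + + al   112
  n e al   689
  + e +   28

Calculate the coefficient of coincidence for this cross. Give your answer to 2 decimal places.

The two most frequent reciprocal classes, n e al and + + +, are the parental types, so the F1 was n e al / + + +.
The two rarest classes, n + al and + e +, are the double crossovers. Comparing them with the parentals, only the e allele has switched, so e is the middle locus and the order is n – e – al.
n–e: (501 + 65)/2436 = 0.2323; e–al: (261 + 65)/2436 = 0.1338.
Expected DCO frequency = 0.2323 × 0.1338 ≈ 0.03108; observed = 65/2436 ≈ 0.02668.
Coefficient of coincidence = 0.02668/0.03108 ≈ 0.86.

0.86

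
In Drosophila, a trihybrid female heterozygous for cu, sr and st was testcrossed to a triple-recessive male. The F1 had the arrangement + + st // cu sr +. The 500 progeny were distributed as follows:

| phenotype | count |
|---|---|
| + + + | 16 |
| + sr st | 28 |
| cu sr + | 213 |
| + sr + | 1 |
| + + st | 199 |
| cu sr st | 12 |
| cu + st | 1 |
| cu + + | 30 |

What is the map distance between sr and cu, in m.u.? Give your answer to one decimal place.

12.0 m.u.

The two rarest classes, cu + st and + sr +, are the double crossovers. Comparing them with the parentals, only the cu allele has switched, so cu is the middle locus and the order is sr – cu – st.
Crossovers in the sr–cu interval produce the single-crossover classes + sr st and cu + + (28 + 30 = 58) plus the double crossovers (2).
RF(sr–cu) = (58 + 2) / 500 = 60/500 = 0.1200 → 12.0 m.u.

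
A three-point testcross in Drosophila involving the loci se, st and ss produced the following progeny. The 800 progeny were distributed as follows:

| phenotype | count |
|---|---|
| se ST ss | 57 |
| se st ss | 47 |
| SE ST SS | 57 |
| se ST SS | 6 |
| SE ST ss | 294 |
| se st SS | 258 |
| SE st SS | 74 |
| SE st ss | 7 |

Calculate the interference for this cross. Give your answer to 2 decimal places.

The two most frequent reciprocal classes, SE ST ss and se st SS, are the parental types, so the F1 was SE ST ss / se st SS.
The two rarest classes, SE st ss and se ST SS, are the double crossovers. Comparing them with the parentals, only the st allele has switched, so st is the middle locus and the order is ss – st – se.
ss–st: (104 + 13)/800 = 0.1462; st–se: (131 + 13)/800 = 0.1800.
Expected DCO frequency = 0.1462 × 0.1800 ≈ 0.02632; observed = 13/800 ≈ 0.01625.
Coefficient of coincidence = 0.01625/0.02632 ≈ 0.62; interference = 1 − 0.62 = 0.38.

0.38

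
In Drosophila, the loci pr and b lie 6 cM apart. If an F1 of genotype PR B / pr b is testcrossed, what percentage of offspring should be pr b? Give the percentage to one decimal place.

47.0%

A map distance of 6 cM corresponds to a recombination frequency of 0.060.
The F1 is PR B / pr b, so pr b is a parental gamete class with expected frequency (1 − r)/2 = 0.940/2 = 0.4700.
That is 0.4700 = 47.0% of the progeny.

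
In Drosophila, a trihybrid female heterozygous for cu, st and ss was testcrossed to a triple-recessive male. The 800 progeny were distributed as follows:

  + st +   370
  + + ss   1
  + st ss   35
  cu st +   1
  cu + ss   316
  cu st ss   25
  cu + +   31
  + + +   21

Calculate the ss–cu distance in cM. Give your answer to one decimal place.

The two most frequent reciprocal classes, + st + and cu + ss, are the parental types, so the F1 was + st + / cu + ss.
The two rarest classes, cu st + and + + ss, are the double crossovers. Comparing them with the parentals, only the cu allele has switched, so cu is the middle locus and the order is st – cu – ss.
Crossovers in the cu–ss interval produce the single-crossover classes + st ss and cu + + (35 + 31 = 66) plus the double crossovers (2).
RF(cu–ss) = (66 + 2) / 800 = 68/800 = 0.0850 → 8.5 cM.

8.5 cM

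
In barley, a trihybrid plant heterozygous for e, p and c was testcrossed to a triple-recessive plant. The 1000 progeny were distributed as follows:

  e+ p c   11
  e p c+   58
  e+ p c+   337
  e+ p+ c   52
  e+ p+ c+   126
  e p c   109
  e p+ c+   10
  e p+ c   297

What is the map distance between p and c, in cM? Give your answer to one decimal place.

25.6 cM

The two most frequent reciprocal classes, e+ p c+ and e p+ c, are the parental types, so the F1 was e+ p c+ / e p+ c.
The two rarest classes, e+ p c and e p+ c+, are the double crossovers. Comparing them with the parentals, only the c allele has switched, so c is the middle locus and the order is p – c – e.
Crossovers in the p–c interval produce the single-crossover classes e+ p+ c+ and e p c (126 + 109 = 235) plus the double crossovers (21).
RF(p–c) = (235 + 21) / 1000 = 256/1000 = 0.2560 → 25.6 cM.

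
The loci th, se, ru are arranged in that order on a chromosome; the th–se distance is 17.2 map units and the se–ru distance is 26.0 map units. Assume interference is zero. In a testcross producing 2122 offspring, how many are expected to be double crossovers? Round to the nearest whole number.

95

Map distances give recombination frequencies of 0.172 and 0.260 for the two intervals.
With no interference, expected double-crossover frequency = 0.172 × 0.260 = 0.04472.
Expected number = 0.04472 × 2122 = 94.90 ≈ 95.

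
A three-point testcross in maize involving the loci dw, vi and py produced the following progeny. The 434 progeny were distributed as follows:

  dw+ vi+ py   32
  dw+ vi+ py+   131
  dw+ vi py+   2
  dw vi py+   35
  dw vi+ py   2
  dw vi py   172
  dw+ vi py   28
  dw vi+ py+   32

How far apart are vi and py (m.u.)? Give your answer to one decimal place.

16.4 m.u.

The two most frequent reciprocal classes, dw vi py and dw+ vi+ py+, are the parental types, so the F1 was dw vi py / dw+ vi+ py+.
The two rarest classes, dw vi+ py and dw+ vi py+, are the double crossovers. Comparing them with the parentals, only the vi allele has switched, so vi is the middle locus and the order is dw – vi – py.
Crossovers in the vi–py interval produce the single-crossover classes dw vi py+ and dw+ vi+ py (35 + 32 = 67) plus the double crossovers (4).
RF(vi–py) = (67 + 4) / 434 = 71/434 = 0.1636 → 16.4 m.u.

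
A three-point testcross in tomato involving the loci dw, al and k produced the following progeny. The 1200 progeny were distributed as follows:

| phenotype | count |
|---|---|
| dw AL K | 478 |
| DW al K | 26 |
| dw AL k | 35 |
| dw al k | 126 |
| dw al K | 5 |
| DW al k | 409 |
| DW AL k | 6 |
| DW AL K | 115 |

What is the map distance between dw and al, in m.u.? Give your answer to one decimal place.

The two most frequent reciprocal classes, dw AL K and DW al k, are the parental types, so the F1 was dw AL K / DW al k.
The two rarest classes, dw al K and DW AL k, are the double crossovers. Comparing them with the parentals, only the al allele has switched, so al is the middle locus and the order is dw – al – k.
Crossovers in the dw–al interval produce the single-crossover classes DW AL K and dw al k (115 + 126 = 241) plus the double crossovers (11).
RF(dw–al) = (241 + 11) / 1200 = 252/1200 = 0.2100 → 21.0 m.u.

21.0 m.u.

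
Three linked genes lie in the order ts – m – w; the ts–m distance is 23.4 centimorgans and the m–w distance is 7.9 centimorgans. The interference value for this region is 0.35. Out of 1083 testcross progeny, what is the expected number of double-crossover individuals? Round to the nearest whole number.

13

Map distances give recombination frequencies of 0.234 and 0.079 for the two intervals.
With interference 0.35 (so coincidence = 0.65), expected double-crossover frequency = 0.234 × 0.079 × 0.65 = 0.01202.
Expected number = 0.01202 × 1083 = 13.01 ≈ 13.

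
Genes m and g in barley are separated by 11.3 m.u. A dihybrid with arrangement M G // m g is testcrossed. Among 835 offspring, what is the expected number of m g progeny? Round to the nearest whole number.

370

A map distance of 11.3 m.u. corresponds to a recombination frequency of 0.113.
The F1 is M G / m g, so m g is a parental gamete class with expected frequency (1 − r)/2 = 0.887/2 = 0.4435.
Expected number = 0.4435 × 835 = 370.32 ≈ 370.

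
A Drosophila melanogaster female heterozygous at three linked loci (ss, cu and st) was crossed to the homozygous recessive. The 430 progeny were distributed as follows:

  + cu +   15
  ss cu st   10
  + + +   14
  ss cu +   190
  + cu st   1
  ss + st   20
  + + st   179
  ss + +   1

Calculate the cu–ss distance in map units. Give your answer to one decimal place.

The two most frequent reciprocal classes, + + st and ss cu +, are the parental types, so the F1 was + + st / ss cu +.
The two rarest classes, + cu st and ss + +, are the double crossovers. Comparing them with the parentals, only the cu allele has switched, so cu is the middle locus and the order is ss – cu – st.
Crossovers in the ss–cu interval produce the single-crossover classes ss + st and + cu + (20 + 15 = 35) plus the double crossovers (2).
RF(ss–cu) = (35 + 2) / 430 = 37/430 = 0.0860 → 8.6 map units.

8.6 map units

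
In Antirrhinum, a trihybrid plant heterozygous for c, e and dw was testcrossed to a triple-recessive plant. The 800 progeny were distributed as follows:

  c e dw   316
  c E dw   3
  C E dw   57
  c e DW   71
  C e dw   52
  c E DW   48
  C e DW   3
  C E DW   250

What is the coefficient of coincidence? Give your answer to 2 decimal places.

The two most frequent reciprocal classes, c e dw and C E DW, are the parental types, so the F1 was c e dw / C E DW.
The two rarest classes, c E dw and C e DW, are the double crossovers. Comparing them with the parentals, only the e allele has switched, so e is the middle locus and the order is c – e – dw.
c–e: (100 + 6)/800 = 0.1325; e–dw: (128 + 6)/800 = 0.1675.
Expected DCO frequency = 0.1325 × 0.1675 ≈ 0.02219; observed = 6/800 ≈ 0.00750.
Coefficient of coincidence = 0.00750/0.02219 ≈ 0.34.

0.34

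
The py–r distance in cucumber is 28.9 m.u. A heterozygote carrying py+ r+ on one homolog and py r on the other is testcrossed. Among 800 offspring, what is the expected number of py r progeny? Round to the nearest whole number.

284

A map distance of 28.9 m.u. corresponds to a recombination frequency of 0.289.
The F1 is py+ r+ / py r, so py r is a parental gamete class with expected frequency (1 − r)/2 = 0.711/2 = 0.3555.
Expected number = 0.3555 × 800 = 284.40 ≈ 284.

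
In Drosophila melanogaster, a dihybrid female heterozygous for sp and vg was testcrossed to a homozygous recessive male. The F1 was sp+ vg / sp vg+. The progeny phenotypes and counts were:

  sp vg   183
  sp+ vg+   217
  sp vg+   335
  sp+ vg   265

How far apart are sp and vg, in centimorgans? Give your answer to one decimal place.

40.0 centimorgans

The recombinant classes are sp+ vg+ and sp vg: 217 + 183 = 400.
Recombination frequency = 400/1000 = 0.4000 ≈ 40.0%, i.e. 40.0 centimorgans.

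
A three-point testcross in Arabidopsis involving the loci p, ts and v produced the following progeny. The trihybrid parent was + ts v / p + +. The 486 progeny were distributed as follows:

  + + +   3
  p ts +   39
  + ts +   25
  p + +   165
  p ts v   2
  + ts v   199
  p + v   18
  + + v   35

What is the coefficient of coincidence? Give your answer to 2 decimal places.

0.64

The two rarest classes, p ts v and + + +, are the double crossovers. Comparing them with the parentals, only the p allele has switched, so p is the middle locus and the order is v – p – ts.
v–p: (43 + 5)/486 = 0.0988; p–ts: (74 + 5)/486 = 0.1626.
Expected DCO frequency = 0.0988 × 0.1626 ≈ 0.01606; observed = 5/486 ≈ 0.01029.
Coefficient of coincidence = 0.01029/0.01606 ≈ 0.64.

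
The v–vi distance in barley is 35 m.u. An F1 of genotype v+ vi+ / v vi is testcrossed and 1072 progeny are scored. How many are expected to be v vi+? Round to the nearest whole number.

188

A map distance of 35 m.u. corresponds to a recombination frequency of 0.350.
The F1 is v+ vi+ / v vi, so v vi+ is a recombinant gamete class with expected frequency r/2 = 0.350/2 = 0.1750.
Expected number = 0.1750 × 1072 = 187.60 ≈ 188.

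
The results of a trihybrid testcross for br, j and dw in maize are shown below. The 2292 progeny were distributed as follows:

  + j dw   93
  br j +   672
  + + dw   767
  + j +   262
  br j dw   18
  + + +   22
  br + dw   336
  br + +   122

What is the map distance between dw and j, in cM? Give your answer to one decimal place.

The two most frequent reciprocal classes, + + dw and br j +, are the parental types, so the F1 was + + dw / br j +.
The two rarest classes, + + + and br j dw, are the double crossovers. Comparing them with the parentals, only the dw allele has switched, so dw is the middle locus and the order is br – dw – j.
Crossovers in the dw–j interval produce the single-crossover classes + j dw and br + + (93 + 122 = 215) plus the double crossovers (40).
RF(dw–j) = (215 + 40) / 2292 = 255/2292 = 0.1113 → 11.1 cM.

11.1 cM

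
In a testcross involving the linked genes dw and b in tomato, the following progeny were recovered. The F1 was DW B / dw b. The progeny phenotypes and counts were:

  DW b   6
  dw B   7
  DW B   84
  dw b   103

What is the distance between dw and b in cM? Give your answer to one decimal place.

6.5 cM

The recombinant classes are DW b and dw B: 6 + 7 = 13.
Recombination frequency = 13/200 = 0.0650 ≈ 6.5%, i.e. 6.5 cM.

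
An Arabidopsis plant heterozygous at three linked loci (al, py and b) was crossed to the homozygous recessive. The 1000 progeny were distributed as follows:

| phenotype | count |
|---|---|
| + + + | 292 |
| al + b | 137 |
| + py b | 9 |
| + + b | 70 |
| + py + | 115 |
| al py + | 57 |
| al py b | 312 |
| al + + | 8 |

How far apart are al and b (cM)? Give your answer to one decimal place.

14.4 cM

The two most frequent reciprocal classes, al py b and + + +, are the parental types, so the F1 was al py b / + + +.
The two rarest classes, + py b and al + +, are the double crossovers. Comparing them with the parentals, only the al allele has switched, so al is the middle locus and the order is py – al – b.
Crossovers in the al–b interval produce the single-crossover classes al py + and + + b (57 + 70 = 127) plus the double crossovers (17).
RF(al–b) = (127 + 17) / 1000 = 144/1000 = 0.1440 → 14.4 cM.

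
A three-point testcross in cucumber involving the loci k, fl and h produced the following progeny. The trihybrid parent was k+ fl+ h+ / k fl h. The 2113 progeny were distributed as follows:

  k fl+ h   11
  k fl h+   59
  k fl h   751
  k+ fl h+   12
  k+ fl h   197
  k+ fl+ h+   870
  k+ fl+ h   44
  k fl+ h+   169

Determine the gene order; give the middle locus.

The two rarest classes, k+ fl h+ and k fl+ h, are the double crossovers. Comparing them with the parentals, only the fl allele has switched, so fl is the middle locus and the order is h – fl – k.

fl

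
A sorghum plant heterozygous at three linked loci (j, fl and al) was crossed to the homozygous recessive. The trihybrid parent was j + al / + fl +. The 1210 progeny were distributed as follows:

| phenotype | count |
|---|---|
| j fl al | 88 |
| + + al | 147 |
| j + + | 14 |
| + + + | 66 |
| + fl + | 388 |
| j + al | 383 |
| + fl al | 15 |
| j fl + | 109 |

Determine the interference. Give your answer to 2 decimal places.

The two rarest classes, j + + and + fl al, are the double crossovers. Comparing them with the parentals, only the al allele has switched, so al is the middle locus and the order is fl – al – j.
fl–al: (154 + 29)/1210 = 0.1512; al–j: (256 + 29)/1210 = 0.2355.
Expected DCO frequency = 0.1512 × 0.2355 ≈ 0.03561; observed = 29/1210 ≈ 0.02397.
Coefficient of coincidence = 0.02397/0.03561 ≈ 0.67; interference = 1 − 0.67 = 0.33.

0.33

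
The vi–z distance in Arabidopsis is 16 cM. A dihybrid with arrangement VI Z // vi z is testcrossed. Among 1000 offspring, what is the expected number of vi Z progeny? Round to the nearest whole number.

A map distance of 16 cM corresponds to a recombination frequency of 0.160.
The F1 is VI Z / vi z, so vi Z is a recombinant gamete class with expected frequency r/2 = 0.160/2 = 0.0800.
Expected number = 0.0800 × 1000 = 80.00 ≈ 80.

80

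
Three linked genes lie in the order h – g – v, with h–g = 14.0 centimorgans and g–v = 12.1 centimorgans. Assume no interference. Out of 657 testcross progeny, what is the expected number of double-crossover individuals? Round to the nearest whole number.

11

Map distances give recombination frequencies of 0.140 and 0.121 for the two intervals.
With no interference, expected double-crossover frequency = 0.140 × 0.121 = 0.01694.
Expected number = 0.01694 × 657 = 11.13 ≈ 11.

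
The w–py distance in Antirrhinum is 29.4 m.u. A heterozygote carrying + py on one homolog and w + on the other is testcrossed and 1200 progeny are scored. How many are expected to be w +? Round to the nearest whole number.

A map distance of 29.4 m.u. corresponds to a recombination frequency of 0.294.
The F1 is + py / w +, so w + is a parental gamete class with expected frequency (1 − r)/2 = 0.706/2 = 0.3530.
Expected number = 0.3530 × 1200 = 423.60 ≈ 424.

424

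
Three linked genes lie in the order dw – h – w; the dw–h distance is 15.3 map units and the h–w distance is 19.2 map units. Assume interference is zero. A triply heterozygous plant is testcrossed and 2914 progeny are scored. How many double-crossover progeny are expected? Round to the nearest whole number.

86

Map distances give recombination frequencies of 0.153 and 0.192 for the two intervals.
With no interference, expected double-crossover frequency = 0.153 × 0.192 = 0.02938.
Expected number = 0.02938 × 2914 = 85.60 ≈ 86.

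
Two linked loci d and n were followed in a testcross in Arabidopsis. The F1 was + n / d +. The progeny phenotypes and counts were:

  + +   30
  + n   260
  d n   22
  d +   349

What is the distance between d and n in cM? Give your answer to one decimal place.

7.9 cM

The recombinant classes are + + and d n: 30 + 22 = 52.
Recombination frequency = 52/661 = 0.0787 ≈ 7.9%, i.e. 7.9 cM.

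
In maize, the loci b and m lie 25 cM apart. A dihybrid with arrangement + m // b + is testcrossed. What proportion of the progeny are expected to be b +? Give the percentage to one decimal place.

37.5%

A map distance of 25 cM corresponds to a recombination frequency of 0.250.
The F1 is + m / b +, so b + is a parental gamete class with expected frequency (1 − r)/2 = 0.750/2 = 0.3750.
That is 0.3750 = 37.5% of the progeny.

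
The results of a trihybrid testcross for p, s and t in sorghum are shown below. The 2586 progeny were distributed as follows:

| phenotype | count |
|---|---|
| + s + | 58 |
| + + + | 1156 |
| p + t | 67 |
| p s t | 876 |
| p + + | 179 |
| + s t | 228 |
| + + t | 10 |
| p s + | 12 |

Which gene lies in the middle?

The two most frequent reciprocal classes, p s t and + + +, are the parental types, so the F1 was p s t / + + +.
The two rarest classes, p s + and + + t, are the double crossovers. Comparing them with the parentals, only the t allele has switched, so t is the middle locus and the order is s – t – p.

t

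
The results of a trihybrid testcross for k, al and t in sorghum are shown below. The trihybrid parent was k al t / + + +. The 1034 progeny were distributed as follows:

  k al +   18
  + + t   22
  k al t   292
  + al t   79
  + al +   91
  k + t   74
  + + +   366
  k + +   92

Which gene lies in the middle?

The two rarest classes, k al + and + + t, are the double crossovers. Comparing them with the parentals, only the t allele has switched, so t is the middle locus and the order is k – t – al.

t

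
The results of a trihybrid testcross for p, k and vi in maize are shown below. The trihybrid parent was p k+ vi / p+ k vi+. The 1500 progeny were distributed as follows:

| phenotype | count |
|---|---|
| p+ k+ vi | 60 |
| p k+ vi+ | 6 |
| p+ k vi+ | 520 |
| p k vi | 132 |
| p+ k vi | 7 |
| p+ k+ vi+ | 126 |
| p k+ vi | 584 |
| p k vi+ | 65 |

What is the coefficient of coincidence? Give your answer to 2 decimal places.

0.52

The two rarest classes, p k+ vi+ and p+ k vi, are the double crossovers. Comparing them with the parentals, only the vi allele has switched, so vi is the middle locus and the order is p – vi – k.
p–vi: (125 + 13)/1500 = 0.0920; vi–k: (258 + 13)/1500 = 0.1807.
Expected DCO frequency = 0.0920 × 0.1807 ≈ 0.01662; observed = 13/1500 ≈ 0.00867.
Coefficient of coincidence = 0.00867/0.01662 ≈ 0.52.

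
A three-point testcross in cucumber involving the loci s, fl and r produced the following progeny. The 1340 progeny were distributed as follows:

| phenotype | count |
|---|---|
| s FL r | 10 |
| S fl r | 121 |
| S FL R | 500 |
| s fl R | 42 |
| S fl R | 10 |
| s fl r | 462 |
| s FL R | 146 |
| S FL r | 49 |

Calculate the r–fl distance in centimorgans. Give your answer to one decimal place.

The two most frequent reciprocal classes, s fl r and S FL R, are the parental types, so the F1 was s fl r / S FL R.
The two rarest classes, s FL r and S fl R, are the double crossovers. Comparing them with the parentals, only the fl allele has switched, so fl is the middle locus and the order is s – fl – r.
Crossovers in the fl–r interval produce the single-crossover classes s fl R and S FL r (42 + 49 = 91) plus the double crossovers (20).
RF(fl–r) = (91 + 20) / 1340 = 111/1340 = 0.0828 → 8.3 centimorgans.

8.3 centimorgans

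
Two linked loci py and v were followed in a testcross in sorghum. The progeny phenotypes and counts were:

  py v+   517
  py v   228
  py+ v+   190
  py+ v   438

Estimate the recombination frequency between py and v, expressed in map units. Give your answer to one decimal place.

30.4 map units

The two most frequent classes, py+ v (438) and py v+ (517), are the parental types, so the F1 was py+ v / py v+.
The recombinant classes are py+ v+ and py v: 190 + 228 = 418.
Recombination frequency = 418/1373 = 0.3044 ≈ 30.4%, i.e. 30.4 map units.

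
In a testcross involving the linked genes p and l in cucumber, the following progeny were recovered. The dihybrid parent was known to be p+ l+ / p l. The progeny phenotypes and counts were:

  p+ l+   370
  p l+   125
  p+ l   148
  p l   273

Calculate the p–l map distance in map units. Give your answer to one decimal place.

The recombinant classes are p+ l and p l+: 148 + 125 = 273.
Recombination frequency = 273/916 = 0.2980 ≈ 29.8%, i.e. 29.8 map units.

29.8 map units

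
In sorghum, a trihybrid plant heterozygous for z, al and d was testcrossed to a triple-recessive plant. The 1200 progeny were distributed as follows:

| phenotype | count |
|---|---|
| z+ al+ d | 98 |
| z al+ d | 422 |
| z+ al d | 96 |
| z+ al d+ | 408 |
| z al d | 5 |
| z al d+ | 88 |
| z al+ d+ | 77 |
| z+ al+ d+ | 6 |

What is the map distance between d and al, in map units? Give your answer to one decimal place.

15.3 map units

The two most frequent reciprocal classes, z+ al d+ and z al+ d, are the parental types, so the F1 was z+ al d+ / z al+ d.
The two rarest classes, z+ al+ d+ and z al d, are the double crossovers. Comparing them with the parentals, only the al allele has switched, so al is the middle locus and the order is d – al – z.
Crossovers in the d–al interval produce the single-crossover classes z+ al d and z al+ d+ (96 + 77 = 173) plus the double crossovers (11).
RF(d–al) = (173 + 11) / 1200 = 184/1200 = 0.1533 → 15.3 map units.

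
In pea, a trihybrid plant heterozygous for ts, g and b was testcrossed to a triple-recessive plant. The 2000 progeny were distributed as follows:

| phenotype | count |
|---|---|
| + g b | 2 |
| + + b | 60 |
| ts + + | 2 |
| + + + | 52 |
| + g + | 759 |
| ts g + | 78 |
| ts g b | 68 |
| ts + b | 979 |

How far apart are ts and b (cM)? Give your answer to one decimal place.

7.1 cM

The two most frequent reciprocal classes, ts + b and + g +, are the parental types, so the F1 was ts + b / + g +.
The two rarest classes, ts + + and + g b, are the double crossovers. Comparing them with the parentals, only the b allele has switched, so b is the middle locus and the order is g – b – ts.
Crossovers in the b–ts interval produce the single-crossover classes + + b and ts g + (60 + 78 = 138) plus the double crossovers (4).
RF(b–ts) = (138 + 4) / 2000 = 142/2000 = 0.0710 → 7.1 cM.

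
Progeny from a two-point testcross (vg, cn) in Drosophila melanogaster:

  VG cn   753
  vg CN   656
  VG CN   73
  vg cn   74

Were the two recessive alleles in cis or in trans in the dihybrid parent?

The two most frequent classes are VG cn (753) and vg CN (656); these are the parental (non-recombinant) types.
So the F1 carried VG cn on one chromosome and vg CN on the other — the recessive alleles are on opposite chromosomes (trans / repulsion).

trans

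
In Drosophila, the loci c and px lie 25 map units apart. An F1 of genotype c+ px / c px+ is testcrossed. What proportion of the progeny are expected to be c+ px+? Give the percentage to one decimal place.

A map distance of 25 map units corresponds to a recombination frequency of 0.250.
The F1 is c+ px / c px+, so c+ px+ is a recombinant gamete class with expected frequency r/2 = 0.250/2 = 0.1250.
That is 0.1250 = 12.5% of the progeny.

12.5%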